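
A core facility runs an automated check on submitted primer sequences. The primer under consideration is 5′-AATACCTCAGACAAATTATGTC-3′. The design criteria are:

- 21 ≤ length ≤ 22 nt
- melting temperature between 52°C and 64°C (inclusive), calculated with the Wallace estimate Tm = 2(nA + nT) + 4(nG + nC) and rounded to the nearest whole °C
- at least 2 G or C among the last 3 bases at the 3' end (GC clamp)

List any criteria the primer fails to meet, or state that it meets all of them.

Base counts: A=9, T=6, G=2, C=5 (length 22).
length: length 22 ✓
Tm: Tm = 2·15 + 4·7 = 58°C ✓
GC clamp: 3' end GTC has 2 G/C ✓

Meets all criteria.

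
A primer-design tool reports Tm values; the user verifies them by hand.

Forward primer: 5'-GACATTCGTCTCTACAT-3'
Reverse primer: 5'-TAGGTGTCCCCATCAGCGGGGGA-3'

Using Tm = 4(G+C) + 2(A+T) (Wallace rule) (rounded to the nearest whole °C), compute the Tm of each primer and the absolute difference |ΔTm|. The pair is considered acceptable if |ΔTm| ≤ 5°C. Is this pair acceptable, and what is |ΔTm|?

Forward: A=4 T=6 G=2 C=5 → Tm = 2·10 + 4·7 = 48°C.
Reverse: A=4 T=4 G=9 C=6 → Tm = 2·8 + 4·15 = 76°C.
|ΔTm| = |48 − 76| = 28°C, > 5°C.

|ΔTm| = 28°C; the pair is not acceptable.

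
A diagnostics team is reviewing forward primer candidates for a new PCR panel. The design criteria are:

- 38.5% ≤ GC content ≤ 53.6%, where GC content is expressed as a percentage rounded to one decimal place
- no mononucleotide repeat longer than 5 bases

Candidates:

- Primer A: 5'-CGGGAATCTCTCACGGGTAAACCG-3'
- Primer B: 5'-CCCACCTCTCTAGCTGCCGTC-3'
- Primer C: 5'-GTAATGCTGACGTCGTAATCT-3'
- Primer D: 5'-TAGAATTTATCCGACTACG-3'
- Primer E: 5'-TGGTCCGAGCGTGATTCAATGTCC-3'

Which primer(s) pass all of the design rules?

Primer A (24 nt, A=6 T=4 G=7 C=7): GC 14/24 = 58.3%, outside 38.5–53.6% ✗; longest run = 3 ✓ — fails.
Primer B (21 nt, A=2 T=5 G=3 C=11): GC 14/21 = 66.7%, outside 38.5–53.6% ✗; longest run = 3 ✓ — fails.
Primer C (21 nt, A=5 T=7 G=5 C=4): GC 9/21 = 42.9% ✓; longest run = 2 ✓ — passes.
Primer D (19 nt, A=6 T=6 G=3 C=4): GC 7/19 = 36.8%, outside 38.5–53.6% ✗; longest run = 3 ✓ — fails.
Primer E (24 nt, A=4 T=7 G=7 C=6): GC 13/24 = 54.2%, outside 38.5–53.6% ✗; longest run = 2 ✓ — fails.

Primer C only.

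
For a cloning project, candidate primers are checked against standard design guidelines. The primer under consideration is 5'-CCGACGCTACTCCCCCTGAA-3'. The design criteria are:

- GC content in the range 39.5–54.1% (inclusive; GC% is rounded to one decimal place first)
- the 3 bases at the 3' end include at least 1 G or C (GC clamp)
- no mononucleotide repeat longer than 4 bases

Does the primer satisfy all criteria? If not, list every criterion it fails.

Fails: GC content, homopolymer run.

Base counts: A=4, T=3, G=3, C=10 (length 20).
GC content: GC 13/20 = 65.0%, outside 39.5–54.1% ✗
GC clamp: 3' end GAA has 1 G/C ✓
homopolymer run: longest run = 5, exceeds 4 ✗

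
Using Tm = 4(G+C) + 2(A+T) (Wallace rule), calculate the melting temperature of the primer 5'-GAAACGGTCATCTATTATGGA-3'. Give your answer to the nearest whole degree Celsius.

58°C

Base counts: A=7, T=6, G=5, C=3 (length 21).
Tm = 2·(7+6) + 4·(5+3) = 2·13 + 4·8 = 26 + 32 = 58°C.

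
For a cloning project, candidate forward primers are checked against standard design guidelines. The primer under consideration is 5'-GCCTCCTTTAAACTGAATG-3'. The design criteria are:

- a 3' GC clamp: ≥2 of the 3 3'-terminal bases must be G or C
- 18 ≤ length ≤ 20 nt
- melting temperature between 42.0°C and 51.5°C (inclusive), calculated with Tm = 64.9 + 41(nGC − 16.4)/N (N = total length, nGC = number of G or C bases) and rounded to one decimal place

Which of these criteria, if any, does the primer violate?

Base counts: A=5, T=6, G=3, C=5 (length 19).
GC clamp: 3' end ATG has 1 G/C, need ≥2 ✗
length: length 19 ✓
Tm: Tm = 64.9 + 41·(8 − 16.4)/19 = 46.8°C ✓

Fails: GC clamp.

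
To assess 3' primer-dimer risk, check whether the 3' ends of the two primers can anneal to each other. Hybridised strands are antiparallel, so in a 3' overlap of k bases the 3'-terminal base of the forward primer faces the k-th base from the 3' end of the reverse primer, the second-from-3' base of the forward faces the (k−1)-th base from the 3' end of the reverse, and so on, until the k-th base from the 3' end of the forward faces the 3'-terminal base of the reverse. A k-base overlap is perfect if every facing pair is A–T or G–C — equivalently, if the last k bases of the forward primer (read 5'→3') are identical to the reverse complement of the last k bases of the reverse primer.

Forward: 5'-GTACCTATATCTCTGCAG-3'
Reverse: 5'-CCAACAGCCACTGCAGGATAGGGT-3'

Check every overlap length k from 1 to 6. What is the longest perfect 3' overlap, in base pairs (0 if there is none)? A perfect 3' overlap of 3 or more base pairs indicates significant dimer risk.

Longest perfect overlap: 0 complementary base pairs; below the dimer-risk threshold (threshold 3).

Last 6 bases (5'→3') — forward …CTGCAG, reverse …TAGGGT.
Reverse complement of the reverse primer's last 6 bases: ACCCTA; its first k bases are the reverse complement of the reverse primer's last k bases, so a perfect k-base overlap needs the forward primer's last k bases to equal them.
Comparing (forward last k vs required): k=1: G vs A ✗; k=2: AG vs AC ✗; k=3: CAG vs ACC ✗; k=4: GCAG vs ACCC ✗; k=5: TGCAG vs ACCCT ✗; k=6: CTGCAG vs ACCCTA ✗.
No overlap length from 1 to 6 is perfect, so the longest perfect 3' overlap is 0.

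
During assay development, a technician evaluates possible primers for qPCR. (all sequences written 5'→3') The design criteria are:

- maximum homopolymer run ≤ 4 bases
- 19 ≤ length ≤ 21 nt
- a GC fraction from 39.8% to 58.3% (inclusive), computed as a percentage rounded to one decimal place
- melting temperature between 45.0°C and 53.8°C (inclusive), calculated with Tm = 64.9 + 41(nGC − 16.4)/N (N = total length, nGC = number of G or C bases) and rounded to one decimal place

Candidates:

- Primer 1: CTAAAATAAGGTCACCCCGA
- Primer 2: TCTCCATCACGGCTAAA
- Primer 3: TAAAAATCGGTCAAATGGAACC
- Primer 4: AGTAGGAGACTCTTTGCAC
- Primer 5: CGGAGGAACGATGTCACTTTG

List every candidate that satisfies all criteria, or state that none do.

Primer 1 and Primer 4.

Primer 1 (20 nt, A=8 T=3 G=3 C=6): longest run = 4 ✓; length 20 ✓; GC 9/20 = 45.0% ✓; Tm = 64.9 + 41·(9 − 16.4)/20 = 49.7°C ✓ — passes.
Primer 2 (17 nt, A=5 T=4 G=2 C=6): longest run = 3 ✓; length 17, outside 19–21 ✗; GC 8/17 = 47.1% ✓; Tm = 64.9 + 41·(8 − 16.4)/17 = 44.6°C, outside 45.0–53.8°C ✗ — fails.
Primer 3 (22 nt, A=10 T=4 G=4 C=4): longest run = 5, exceeds 4 ✗; length 22, outside 19–21 ✗; GC 8/22 = 36.4%, outside 39.8–58.3% ✗; Tm = 64.9 + 41·(8 − 16.4)/22 = 49.2°C ✓ — fails.
Primer 4 (19 nt, A=5 T=5 G=5 C=4): longest run = 3 ✓; length 19 ✓; GC 9/19 = 47.4% ✓; Tm = 64.9 + 41·(9 − 16.4)/19 = 48.9°C ✓ — passes.
Primer 5 (21 nt, A=5 T=5 G=7 C=4): longest run = 3 ✓; length 21 ✓; GC 11/21 = 52.4% ✓; Tm = 64.9 + 41·(11 − 16.4)/21 = 54.4°C, outside 45.0–53.8°C ✗ — fails.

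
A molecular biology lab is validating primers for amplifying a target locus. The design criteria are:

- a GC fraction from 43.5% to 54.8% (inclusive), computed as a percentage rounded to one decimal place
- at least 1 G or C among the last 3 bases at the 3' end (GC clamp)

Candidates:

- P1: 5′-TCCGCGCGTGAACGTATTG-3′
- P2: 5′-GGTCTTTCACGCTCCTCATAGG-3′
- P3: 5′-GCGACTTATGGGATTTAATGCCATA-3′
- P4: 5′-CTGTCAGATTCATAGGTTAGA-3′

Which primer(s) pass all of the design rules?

P2 only.

P1 (19 nt, A=3 T=5 G=6 C=5): GC 11/19 = 57.9%, outside 43.5–54.8% ✗; 3' end TTG has 1 G/C ✓ — fails.
P2 (22 nt, A=3 T=7 G=5 C=7): GC 12/22 = 54.5% ✓; 3' end AGG has 2 G/C ✓ — passes.
P3 (25 nt, A=7 T=8 G=6 C=4): GC 10/25 = 40.0%, outside 43.5–54.8% ✗; 3' end ATA has 0 G/C, need ≥1 ✗ — fails.
P4 (21 nt, A=6 T=7 G=5 C=3): GC 8/21 = 38.1%, outside 43.5–54.8% ✗; 3' end AGA has 1 G/C ✓ — fails.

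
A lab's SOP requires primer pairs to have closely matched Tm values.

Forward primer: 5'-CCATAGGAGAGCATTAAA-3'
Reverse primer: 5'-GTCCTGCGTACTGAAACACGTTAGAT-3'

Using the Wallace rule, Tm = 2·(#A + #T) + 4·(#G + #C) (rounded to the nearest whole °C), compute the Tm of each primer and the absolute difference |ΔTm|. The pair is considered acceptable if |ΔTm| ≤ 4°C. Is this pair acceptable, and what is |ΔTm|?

Forward: A=8 T=3 G=4 C=3 → Tm = 2·11 + 4·7 = 50°C.
Reverse: A=7 T=7 G=6 C=6 → Tm = 2·14 + 4·12 = 76°C.
|ΔTm| = |50 − 76| = 26°C, > 4°C.

|ΔTm| = 26°C; the pair is not acceptable.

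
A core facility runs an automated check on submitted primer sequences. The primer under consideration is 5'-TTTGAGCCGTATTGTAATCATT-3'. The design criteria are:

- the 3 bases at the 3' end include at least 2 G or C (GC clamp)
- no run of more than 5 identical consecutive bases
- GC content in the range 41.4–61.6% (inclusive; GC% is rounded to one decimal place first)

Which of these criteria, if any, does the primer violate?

Fails: GC clamp, GC content.

Base counts: A=5, T=10, G=4, C=3 (length 22).
GC clamp: 3' end ATT has 0 G/C, need ≥2 ✗
homopolymer run: longest run = 3 ✓
GC content: GC 7/22 = 31.8%, outside 41.4–61.6% ✗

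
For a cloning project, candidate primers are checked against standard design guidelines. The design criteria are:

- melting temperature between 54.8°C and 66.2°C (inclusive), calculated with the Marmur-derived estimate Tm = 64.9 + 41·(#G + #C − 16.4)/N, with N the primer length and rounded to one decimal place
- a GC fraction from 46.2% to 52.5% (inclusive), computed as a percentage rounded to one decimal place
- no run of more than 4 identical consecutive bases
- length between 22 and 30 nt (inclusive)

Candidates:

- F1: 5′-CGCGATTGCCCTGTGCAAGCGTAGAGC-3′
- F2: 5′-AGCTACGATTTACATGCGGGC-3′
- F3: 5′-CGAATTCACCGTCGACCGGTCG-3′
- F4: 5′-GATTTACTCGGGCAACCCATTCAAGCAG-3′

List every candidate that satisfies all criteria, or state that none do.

F4 only.

F1 (27 nt, A=5 T=5 G=9 C=8): Tm = 64.9 + 41·(17 − 16.4)/27 = 65.8°C ✓; GC 17/27 = 63.0%, outside 46.2–52.5% ✗; longest run = 3 ✓; length 27 ✓ — fails.
F2 (21 nt, A=5 T=5 G=6 C=5): Tm = 64.9 + 41·(11 − 16.4)/21 = 54.4°C, outside 54.8–66.2°C ✗; GC 11/21 = 52.4% ✓; longest run = 3 ✓; length 21, outside 22–30 ✗ — fails.
F3 (22 nt, A=4 T=4 G=6 C=8): Tm = 64.9 + 41·(14 − 16.4)/22 = 60.4°C ✓; GC 14/22 = 63.6%, outside 46.2–52.5% ✗; longest run = 2 ✓; length 22 ✓ — fails.
F4 (28 nt, A=8 T=6 G=6 C=8): Tm = 64.9 + 41·(14 − 16.4)/28 = 61.4°C ✓; GC 14/28 = 50.0% ✓; longest run = 3 ✓; length 28 ✓ — passes.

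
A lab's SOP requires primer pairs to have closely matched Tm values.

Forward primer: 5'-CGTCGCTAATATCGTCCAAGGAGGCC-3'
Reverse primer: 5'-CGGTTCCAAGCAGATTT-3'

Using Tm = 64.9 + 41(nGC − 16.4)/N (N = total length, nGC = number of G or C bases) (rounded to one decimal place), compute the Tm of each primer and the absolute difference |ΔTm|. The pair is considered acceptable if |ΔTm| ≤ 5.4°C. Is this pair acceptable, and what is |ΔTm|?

Forward: G+C = 15, N = 26 → Tm = 64.9 + 41·(15 − 16.4)/26 = 62.7°C.
Reverse: G+C = 8, N = 17 → Tm = 64.9 + 41·(8 − 16.4)/17 = 44.6°C.
|ΔTm| = |62.7 − 44.6| = 18.1°C, > 5.4°C.

|ΔTm| = 18.1°C; the pair is not acceptable.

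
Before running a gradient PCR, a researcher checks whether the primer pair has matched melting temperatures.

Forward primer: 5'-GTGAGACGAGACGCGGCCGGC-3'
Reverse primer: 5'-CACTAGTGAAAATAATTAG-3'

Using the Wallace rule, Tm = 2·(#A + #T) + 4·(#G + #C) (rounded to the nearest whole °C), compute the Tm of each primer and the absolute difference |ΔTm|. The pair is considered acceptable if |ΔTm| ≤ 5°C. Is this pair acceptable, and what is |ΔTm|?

Forward: A=4 T=1 G=10 C=6 → Tm = 2·5 + 4·16 = 74°C.
Reverse: A=9 T=5 G=3 C=2 → Tm = 2·14 + 4·5 = 48°C.
|ΔTm| = |74 − 48| = 26°C, > 5°C.

|ΔTm| = 26°C; the pair is not acceptable.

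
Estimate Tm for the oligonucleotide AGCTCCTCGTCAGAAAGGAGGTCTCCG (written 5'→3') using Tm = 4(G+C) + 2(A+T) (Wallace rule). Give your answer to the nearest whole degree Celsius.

86°C

Base counts: A=6, T=5, G=8, C=8 (length 27).
Tm = 2·(6+5) + 4·(8+8) = 2·11 + 4·16 = 22 + 64 = 86°C.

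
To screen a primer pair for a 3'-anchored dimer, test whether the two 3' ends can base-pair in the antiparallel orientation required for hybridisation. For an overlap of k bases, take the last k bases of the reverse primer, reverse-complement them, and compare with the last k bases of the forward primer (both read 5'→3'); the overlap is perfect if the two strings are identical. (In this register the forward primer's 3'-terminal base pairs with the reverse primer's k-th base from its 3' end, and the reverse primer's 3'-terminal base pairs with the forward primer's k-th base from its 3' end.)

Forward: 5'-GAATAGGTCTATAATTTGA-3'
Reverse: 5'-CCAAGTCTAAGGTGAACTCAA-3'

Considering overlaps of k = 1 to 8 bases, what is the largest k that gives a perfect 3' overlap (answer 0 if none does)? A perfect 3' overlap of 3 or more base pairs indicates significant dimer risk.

Last 8 bases (5'→3') — forward …TAATTTGA, reverse …GAACTCAA.
Reverse complement of the reverse primer's last 8 bases: TTGAGTTC; its first k bases are the reverse complement of the reverse primer's last k bases, so a perfect k-base overlap needs the forward primer's last k bases to equal them.
Comparing (forward last k vs required): k=1: A vs T ✗; k=2: GA vs TT ✗; k=3: TGA vs TTG ✗; k=4: TTGA vs TTGA ✓; k=5: TTTGA vs TTGAG ✗; k=6: ATTTGA vs TTGAGT ✗; k=7: AATTTGA vs TTGAGTT ✗; k=8: TAATTTGA vs TTGAGTTC ✗.
Only k = 4 is perfect, so the longest perfect 3' overlap is 4.

Longest perfect overlap: 4 complementary base pairs; significant dimer risk (threshold 3).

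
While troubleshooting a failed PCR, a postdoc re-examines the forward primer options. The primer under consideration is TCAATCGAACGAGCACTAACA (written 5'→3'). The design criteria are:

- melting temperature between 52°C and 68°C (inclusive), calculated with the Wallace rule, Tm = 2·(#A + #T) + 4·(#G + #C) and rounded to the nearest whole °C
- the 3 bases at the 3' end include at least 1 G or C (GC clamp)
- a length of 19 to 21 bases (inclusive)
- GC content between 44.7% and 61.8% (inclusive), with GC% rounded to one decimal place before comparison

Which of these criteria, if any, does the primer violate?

Base counts: A=9, T=3, G=3, C=6 (length 21).
Tm: Tm = 2·12 + 4·9 = 60°C ✓
GC clamp: 3' end ACA has 1 G/C ✓
length: length 21 ✓
GC content: GC 9/21 = 42.9%, outside 44.7–61.8% ✗

Fails: GC content.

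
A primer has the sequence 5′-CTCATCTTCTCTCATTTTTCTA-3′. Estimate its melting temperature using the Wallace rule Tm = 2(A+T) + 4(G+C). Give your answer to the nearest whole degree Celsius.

58°C

Base counts: A=3, T=12, G=0, C=7 (length 22).
Tm = 2·(3+12) + 4·(0+7) = 2·15 + 4·7 = 30 + 28 = 58°C.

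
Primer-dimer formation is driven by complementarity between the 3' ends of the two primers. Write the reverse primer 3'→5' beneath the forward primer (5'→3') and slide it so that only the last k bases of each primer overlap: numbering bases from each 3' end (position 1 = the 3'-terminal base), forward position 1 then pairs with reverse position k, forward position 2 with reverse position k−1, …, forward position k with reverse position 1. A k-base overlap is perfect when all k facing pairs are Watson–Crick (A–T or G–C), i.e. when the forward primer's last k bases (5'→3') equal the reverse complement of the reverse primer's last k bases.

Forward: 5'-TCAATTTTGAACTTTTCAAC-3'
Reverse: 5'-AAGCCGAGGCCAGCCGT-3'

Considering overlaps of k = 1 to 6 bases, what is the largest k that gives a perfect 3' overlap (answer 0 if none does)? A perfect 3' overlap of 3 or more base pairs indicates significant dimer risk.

Longest perfect overlap: 2 complementary base pairs; below the dimer-risk threshold (threshold 3).

Last 6 bases (5'→3') — forward …TTCAAC, reverse …AGCCGT.
Reverse complement of the reverse primer's last 6 bases: ACGGCT; its first k bases are the reverse complement of the reverse primer's last k bases, so a perfect k-base overlap needs the forward primer's last k bases to equal them.
Comparing (forward last k vs required): k=1: C vs A ✗; k=2: AC vs AC ✓; k=3: AAC vs ACG ✗; k=4: CAAC vs ACGG ✗; k=5: TCAAC vs ACGGC ✗; k=6: TTCAAC vs ACGGCT ✗.
Only k = 2 is perfect, so the longest perfect 3' overlap is 2.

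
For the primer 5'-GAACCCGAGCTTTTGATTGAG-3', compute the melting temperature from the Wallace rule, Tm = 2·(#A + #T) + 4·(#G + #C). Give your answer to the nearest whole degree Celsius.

Base counts: A=5, T=6, G=6, C=4 (length 21).
Tm = 2·(5+6) + 4·(6+4) = 2·11 + 4·10 = 22 + 40 = 62°C.

62°C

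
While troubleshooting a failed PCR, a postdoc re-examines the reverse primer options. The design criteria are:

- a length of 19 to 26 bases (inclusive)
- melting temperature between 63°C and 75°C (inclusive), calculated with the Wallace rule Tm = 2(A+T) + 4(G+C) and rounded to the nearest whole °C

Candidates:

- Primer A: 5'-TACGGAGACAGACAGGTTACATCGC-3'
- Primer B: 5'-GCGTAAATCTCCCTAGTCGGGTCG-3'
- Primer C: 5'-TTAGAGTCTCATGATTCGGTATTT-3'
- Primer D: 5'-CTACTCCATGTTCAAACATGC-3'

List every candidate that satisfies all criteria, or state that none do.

Primer C only.

Primer A (25 nt, A=8 T=4 G=7 C=6): length 25 ✓; Tm = 2·12 + 4·13 = 76°C, outside 63–75°C ✗ — fails.
Primer B (24 nt, A=4 T=6 G=7 C=7): length 24 ✓; Tm = 2·10 + 4·14 = 76°C, outside 63–75°C ✗ — fails.
Primer C (24 nt, A=5 T=11 G=5 C=3): length 24 ✓; Tm = 2·16 + 4·8 = 64°C ✓ — passes.
Primer D (21 nt, A=6 T=6 G=2 C=7): length 21 ✓; Tm = 2·12 + 4·9 = 60°C, outside 63–75°C ✗ — fails.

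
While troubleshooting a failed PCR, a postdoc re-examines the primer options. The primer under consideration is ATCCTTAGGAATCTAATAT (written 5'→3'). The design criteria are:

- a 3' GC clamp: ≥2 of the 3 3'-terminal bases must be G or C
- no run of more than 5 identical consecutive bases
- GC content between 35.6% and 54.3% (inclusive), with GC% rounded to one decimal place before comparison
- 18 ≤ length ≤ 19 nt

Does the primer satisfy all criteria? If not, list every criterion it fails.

Base counts: A=7, T=7, G=2, C=3 (length 19).
GC clamp: 3' end TAT has 0 G/C, need ≥2 ✗
homopolymer run: longest run = 2 ✓
GC content: GC 5/19 = 26.3%, outside 35.6–54.3% ✗
length: length 19 ✓

Fails: GC clamp, GC content.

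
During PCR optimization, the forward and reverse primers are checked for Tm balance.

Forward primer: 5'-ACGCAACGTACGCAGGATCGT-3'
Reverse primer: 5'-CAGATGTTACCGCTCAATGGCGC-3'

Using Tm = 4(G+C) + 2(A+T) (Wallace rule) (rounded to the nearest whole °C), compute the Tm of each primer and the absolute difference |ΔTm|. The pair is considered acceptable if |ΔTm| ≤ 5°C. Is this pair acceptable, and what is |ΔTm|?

|ΔTm| = 6°C; the pair is not acceptable.

Forward: A=6 T=3 G=6 C=6 → Tm = 2·9 + 4·12 = 66°C.
Reverse: A=5 T=5 G=6 C=7 → Tm = 2·10 + 4·13 = 72°C.
|ΔTm| = |66 − 72| = 6°C, > 5°C.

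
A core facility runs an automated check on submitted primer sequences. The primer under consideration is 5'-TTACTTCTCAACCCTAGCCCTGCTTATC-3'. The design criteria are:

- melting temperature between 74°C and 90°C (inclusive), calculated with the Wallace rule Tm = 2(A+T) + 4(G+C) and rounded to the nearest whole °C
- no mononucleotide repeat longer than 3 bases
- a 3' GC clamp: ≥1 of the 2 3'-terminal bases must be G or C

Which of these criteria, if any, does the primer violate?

Base counts: A=5, T=10, G=2, C=11 (length 28).
Tm: Tm = 2·15 + 4·13 = 82°C ✓
homopolymer run: longest run = 3 ✓
GC clamp: 3' end TC has 1 G/C ✓

Meets all criteria.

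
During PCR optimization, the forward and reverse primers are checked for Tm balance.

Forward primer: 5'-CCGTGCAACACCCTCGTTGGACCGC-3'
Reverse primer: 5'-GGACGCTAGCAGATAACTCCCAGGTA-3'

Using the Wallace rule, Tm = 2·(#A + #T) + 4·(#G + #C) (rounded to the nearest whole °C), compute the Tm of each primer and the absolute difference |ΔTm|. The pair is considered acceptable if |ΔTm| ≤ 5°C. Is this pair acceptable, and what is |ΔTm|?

Forward: A=4 T=4 G=6 C=11 → Tm = 2·8 + 4·17 = 84°C.
Reverse: A=8 T=4 G=7 C=7 → Tm = 2·12 + 4·14 = 80°C.
|ΔTm| = |84 − 80| = 4°C, ≤ 5°C.

|ΔTm| = 4°C; the pair is acceptable.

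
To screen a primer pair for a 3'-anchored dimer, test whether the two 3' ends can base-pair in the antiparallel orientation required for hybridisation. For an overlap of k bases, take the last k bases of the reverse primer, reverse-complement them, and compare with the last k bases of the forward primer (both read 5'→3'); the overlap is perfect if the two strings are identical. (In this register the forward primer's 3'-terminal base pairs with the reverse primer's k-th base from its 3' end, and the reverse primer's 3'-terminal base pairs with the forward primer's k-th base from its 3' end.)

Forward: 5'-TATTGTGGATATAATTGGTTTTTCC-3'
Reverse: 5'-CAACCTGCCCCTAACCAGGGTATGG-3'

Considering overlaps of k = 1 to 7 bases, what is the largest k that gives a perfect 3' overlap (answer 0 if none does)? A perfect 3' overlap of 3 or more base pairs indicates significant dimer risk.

Longest perfect overlap: 2 complementary base pairs; below the dimer-risk threshold (threshold 3).

Last 7 bases (5'→3') — forward …TTTTTCC, reverse …GGTATGG.
Reverse complement of the reverse primer's last 7 bases: CCATACC; its first k bases are the reverse complement of the reverse primer's last k bases, so a perfect k-base overlap needs the forward primer's last k bases to equal them.
Comparing (forward last k vs required): k=1: C vs C ✓; k=2: CC vs CC ✓; k=3: TCC vs CCA ✗; k=4: TTCC vs CCAT ✗; k=5: TTTCC vs CCATA ✗; k=6: TTTTCC vs CCATAC ✗; k=7: TTTTTCC vs CCATACC ✗.
Perfect overlaps at k = 1, 2; the largest is 2.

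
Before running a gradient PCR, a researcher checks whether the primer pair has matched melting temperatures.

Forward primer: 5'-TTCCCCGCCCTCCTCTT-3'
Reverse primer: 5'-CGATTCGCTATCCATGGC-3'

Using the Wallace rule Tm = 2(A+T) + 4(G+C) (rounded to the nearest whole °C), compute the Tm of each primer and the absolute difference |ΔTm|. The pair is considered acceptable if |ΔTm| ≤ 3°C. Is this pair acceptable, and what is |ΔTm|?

|ΔTm| = 0°C; the pair is acceptable.

Forward: A=0 T=6 G=1 C=10 → Tm = 2·6 + 4·11 = 56°C.
Reverse: A=3 T=5 G=4 C=6 → Tm = 2·8 + 4·10 = 56°C.
|ΔTm| = |56 − 56| = 0°C, ≤ 3°C.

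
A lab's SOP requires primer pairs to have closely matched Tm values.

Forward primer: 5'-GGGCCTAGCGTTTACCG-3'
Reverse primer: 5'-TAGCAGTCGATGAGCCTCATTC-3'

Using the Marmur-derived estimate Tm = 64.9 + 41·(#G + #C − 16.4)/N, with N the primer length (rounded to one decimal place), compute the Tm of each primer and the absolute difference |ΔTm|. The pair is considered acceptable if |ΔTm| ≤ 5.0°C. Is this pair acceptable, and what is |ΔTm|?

Forward: G+C = 11, N = 17 → Tm = 64.9 + 41·(11 − 16.4)/17 = 51.9°C.
Reverse: G+C = 11, N = 22 → Tm = 64.9 + 41·(11 − 16.4)/22 = 54.8°C.
|ΔTm| = |51.9 − 54.8| = 2.9°C, ≤ 5.0°C.

|ΔTm| = 2.9°C; the pair is acceptable.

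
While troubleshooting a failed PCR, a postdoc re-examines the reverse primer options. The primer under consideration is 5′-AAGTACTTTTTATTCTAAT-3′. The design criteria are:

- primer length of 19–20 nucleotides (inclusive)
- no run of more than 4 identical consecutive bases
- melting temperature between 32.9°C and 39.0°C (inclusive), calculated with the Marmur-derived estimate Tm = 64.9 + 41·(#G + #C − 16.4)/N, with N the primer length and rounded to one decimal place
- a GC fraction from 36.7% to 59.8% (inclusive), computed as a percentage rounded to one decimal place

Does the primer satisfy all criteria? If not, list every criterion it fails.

Fails: homopolymer run, GC content.

Base counts: A=6, T=10, G=1, C=2 (length 19).
length: length 19 ✓
homopolymer run: longest run = 5, exceeds 4 ✗
Tm: Tm = 64.9 + 41·(3 − 16.4)/19 = 36.0°C ✓
GC content: GC 3/19 = 15.8%, outside 36.7–59.8% ✗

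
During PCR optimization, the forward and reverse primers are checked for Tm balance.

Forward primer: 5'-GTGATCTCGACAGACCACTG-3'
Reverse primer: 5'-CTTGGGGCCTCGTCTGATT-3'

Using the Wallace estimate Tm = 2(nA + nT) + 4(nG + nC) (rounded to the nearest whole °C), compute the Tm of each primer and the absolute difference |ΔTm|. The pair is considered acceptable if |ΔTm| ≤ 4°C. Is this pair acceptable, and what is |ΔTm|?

Forward: A=5 T=4 G=5 C=6 → Tm = 2·9 + 4·11 = 62°C.
Reverse: A=1 T=7 G=6 C=5 → Tm = 2·8 + 4·11 = 60°C.
|ΔTm| = |62 − 60| = 2°C, ≤ 4°C.

|ΔTm| = 2°C; the pair is acceptable.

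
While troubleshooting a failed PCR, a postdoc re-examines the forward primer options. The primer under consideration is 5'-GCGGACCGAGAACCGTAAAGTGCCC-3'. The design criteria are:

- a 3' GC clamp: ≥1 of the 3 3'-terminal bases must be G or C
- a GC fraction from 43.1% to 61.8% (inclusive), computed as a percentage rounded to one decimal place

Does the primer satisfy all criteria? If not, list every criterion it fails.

Base counts: A=7, T=2, G=8, C=8 (length 25).
GC clamp: 3' end CCC has 3 G/C ✓
GC content: GC 16/25 = 64.0%, outside 43.1–61.8% ✗

Fails: GC content.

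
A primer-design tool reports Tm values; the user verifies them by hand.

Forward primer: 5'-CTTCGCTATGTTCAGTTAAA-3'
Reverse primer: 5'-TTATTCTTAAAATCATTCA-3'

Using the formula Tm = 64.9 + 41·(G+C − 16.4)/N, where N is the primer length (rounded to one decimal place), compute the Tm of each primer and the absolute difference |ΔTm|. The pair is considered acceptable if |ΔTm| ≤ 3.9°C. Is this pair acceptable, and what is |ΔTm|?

|ΔTm| = 9.6°C; the pair is not acceptable.

Forward: G+C = 7, N = 20 → Tm = 64.9 + 41·(7 − 16.4)/20 = 45.6°C.
Reverse: G+C = 3, N = 19 → Tm = 64.9 + 41·(3 − 16.4)/19 = 36.0°C.
|ΔTm| = |45.6 − 36.0| = 9.6°C, > 3.9°C.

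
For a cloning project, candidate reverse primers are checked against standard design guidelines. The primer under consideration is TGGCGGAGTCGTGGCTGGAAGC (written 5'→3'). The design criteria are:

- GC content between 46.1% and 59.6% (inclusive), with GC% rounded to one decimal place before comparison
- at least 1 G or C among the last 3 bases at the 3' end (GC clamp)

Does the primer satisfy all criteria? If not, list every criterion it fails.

Fails: GC content.

Base counts: A=3, T=4, G=11, C=4 (length 22).
GC content: GC 15/22 = 68.2%, outside 46.1–59.6% ✗
GC clamp: 3' end AGC has 2 G/C ✓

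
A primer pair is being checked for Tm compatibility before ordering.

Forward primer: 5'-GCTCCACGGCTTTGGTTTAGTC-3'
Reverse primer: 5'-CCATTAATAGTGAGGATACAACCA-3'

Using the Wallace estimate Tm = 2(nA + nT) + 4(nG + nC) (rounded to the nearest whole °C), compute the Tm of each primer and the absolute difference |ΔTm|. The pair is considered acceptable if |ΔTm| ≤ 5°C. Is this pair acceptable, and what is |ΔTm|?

|ΔTm| = 2°C; the pair is acceptable.

Forward: A=2 T=8 G=6 C=6 → Tm = 2·10 + 4·12 = 68°C.
Reverse: A=10 T=5 G=4 C=5 → Tm = 2·15 + 4·9 = 66°C.
|ΔTm| = |68 − 66| = 2°C, ≤ 5°C.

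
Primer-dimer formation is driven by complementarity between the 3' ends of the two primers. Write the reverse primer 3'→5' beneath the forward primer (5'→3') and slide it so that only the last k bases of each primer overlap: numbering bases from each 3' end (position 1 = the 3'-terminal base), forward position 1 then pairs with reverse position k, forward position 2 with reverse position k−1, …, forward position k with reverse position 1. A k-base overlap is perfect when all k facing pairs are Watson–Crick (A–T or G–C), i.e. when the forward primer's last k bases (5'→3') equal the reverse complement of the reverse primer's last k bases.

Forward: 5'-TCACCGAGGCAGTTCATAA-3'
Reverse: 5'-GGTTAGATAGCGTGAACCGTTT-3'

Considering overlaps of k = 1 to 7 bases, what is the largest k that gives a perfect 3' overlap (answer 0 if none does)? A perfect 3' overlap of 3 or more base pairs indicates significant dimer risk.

Last 7 bases (5'→3') — forward …TTCATAA, reverse …ACCGTTT.
Reverse complement of the reverse primer's last 7 bases: AAACGGT; its first k bases are the reverse complement of the reverse primer's last k bases, so a perfect k-base overlap needs the forward primer's last k bases to equal them.
Comparing (forward last k vs required): k=1: A vs A ✓; k=2: AA vs AA ✓; k=3: TAA vs AAA ✗; k=4: ATAA vs AAAC ✗; k=5: CATAA vs AAACG ✗; k=6: TCATAA vs AAACGG ✗; k=7: TTCATAA vs AAACGGT ✗.
Perfect overlaps at k = 1, 2; the largest is 2.

Longest perfect overlap: 2 complementary base pairs; below the dimer-risk threshold (threshold 3).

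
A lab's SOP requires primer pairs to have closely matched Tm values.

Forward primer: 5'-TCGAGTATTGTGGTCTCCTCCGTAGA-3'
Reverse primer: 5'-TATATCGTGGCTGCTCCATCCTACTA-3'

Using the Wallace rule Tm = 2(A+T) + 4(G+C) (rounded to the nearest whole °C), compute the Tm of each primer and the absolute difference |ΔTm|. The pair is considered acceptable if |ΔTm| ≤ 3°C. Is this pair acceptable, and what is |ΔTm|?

Forward: A=4 T=9 G=7 C=6 → Tm = 2·13 + 4·13 = 78°C.
Reverse: A=5 T=9 G=4 C=8 → Tm = 2·14 + 4·12 = 76°C.
|ΔTm| = |78 − 76| = 2°C, ≤ 3°C.

|ΔTm| = 2°C; the pair is acceptable.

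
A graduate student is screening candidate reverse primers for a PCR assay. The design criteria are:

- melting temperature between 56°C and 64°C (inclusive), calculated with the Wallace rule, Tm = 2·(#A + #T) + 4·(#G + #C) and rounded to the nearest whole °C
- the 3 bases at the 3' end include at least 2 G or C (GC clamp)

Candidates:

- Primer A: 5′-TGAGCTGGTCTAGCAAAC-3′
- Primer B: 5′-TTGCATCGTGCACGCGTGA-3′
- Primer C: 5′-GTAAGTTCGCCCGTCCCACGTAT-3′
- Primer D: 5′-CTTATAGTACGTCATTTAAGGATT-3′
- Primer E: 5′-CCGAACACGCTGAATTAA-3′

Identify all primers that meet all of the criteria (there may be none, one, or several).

Primer A (18 nt, A=5 T=4 G=5 C=4): Tm = 2·9 + 4·9 = 54°C, outside 56–64°C ✗; 3' end AAC has 1 G/C, need ≥2 ✗ — fails.
Primer B (19 nt, A=3 T=5 G=6 C=5): Tm = 2·8 + 4·11 = 60°C ✓; 3' end TGA has 1 G/C, need ≥2 ✗ — fails.
Primer C (23 nt, A=4 T=6 G=5 C=8): Tm = 2·10 + 4·13 = 72°C, outside 56–64°C ✗; 3' end TAT has 0 G/C, need ≥2 ✗ — fails.
Primer D (24 nt, A=7 T=10 G=4 C=3): Tm = 2·17 + 4·7 = 62°C ✓; 3' end ATT has 0 G/C, need ≥2 ✗ — fails.
Primer E (18 nt, A=7 T=3 G=3 C=5): Tm = 2·10 + 4·8 = 52°C, outside 56–64°C ✗; 3' end TAA has 0 G/C, need ≥2 ✗ — fails.

None of the candidates satisfy all criteria.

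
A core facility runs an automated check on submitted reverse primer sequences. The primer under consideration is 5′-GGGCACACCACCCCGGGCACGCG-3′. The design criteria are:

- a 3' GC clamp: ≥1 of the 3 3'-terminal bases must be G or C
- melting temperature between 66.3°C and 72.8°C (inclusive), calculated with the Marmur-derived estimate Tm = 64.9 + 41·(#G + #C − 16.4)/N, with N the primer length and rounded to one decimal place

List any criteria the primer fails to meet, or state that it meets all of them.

Meets all criteria.

Base counts: A=4, T=0, G=8, C=11 (length 23).
GC clamp: 3' end GCG has 3 G/C ✓
Tm: Tm = 64.9 + 41·(19 − 16.4)/23 = 69.5°C ✓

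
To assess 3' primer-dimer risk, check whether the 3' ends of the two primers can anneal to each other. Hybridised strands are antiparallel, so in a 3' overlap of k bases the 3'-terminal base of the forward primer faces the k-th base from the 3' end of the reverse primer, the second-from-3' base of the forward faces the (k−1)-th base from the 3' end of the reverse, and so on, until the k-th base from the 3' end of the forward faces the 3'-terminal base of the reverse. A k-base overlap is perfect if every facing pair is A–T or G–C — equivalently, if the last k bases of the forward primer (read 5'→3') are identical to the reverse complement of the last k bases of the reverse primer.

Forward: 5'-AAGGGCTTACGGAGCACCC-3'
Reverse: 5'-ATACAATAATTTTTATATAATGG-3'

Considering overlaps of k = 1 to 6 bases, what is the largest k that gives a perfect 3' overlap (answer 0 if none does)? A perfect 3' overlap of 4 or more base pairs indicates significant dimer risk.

Last 6 bases (5'→3') — forward …GCACCC, reverse …TAATGG.
Reverse complement of the reverse primer's last 6 bases: CCATTA; its first k bases are the reverse complement of the reverse primer's last k bases, so a perfect k-base overlap needs the forward primer's last k bases to equal them.
Comparing (forward last k vs required): k=1: C vs C ✓; k=2: CC vs CC ✓; k=3: CCC vs CCA ✗; k=4: ACCC vs CCAT ✗; k=5: CACCC vs CCATT ✗; k=6: GCACCC vs CCATTA ✗.
Perfect overlaps at k = 1, 2; the largest is 2.

Longest perfect overlap: 2 complementary base pairs; below the dimer-risk threshold (threshold 4).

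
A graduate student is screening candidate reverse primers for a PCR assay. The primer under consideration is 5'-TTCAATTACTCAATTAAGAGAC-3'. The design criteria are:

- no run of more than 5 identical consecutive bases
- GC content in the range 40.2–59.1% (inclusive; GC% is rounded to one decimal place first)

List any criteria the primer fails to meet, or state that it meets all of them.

Base counts: A=9, T=7, G=2, C=4 (length 22).
homopolymer run: longest run = 2 ✓
GC content: GC 6/22 = 27.3%, outside 40.2–59.1% ✗

Fails: GC content.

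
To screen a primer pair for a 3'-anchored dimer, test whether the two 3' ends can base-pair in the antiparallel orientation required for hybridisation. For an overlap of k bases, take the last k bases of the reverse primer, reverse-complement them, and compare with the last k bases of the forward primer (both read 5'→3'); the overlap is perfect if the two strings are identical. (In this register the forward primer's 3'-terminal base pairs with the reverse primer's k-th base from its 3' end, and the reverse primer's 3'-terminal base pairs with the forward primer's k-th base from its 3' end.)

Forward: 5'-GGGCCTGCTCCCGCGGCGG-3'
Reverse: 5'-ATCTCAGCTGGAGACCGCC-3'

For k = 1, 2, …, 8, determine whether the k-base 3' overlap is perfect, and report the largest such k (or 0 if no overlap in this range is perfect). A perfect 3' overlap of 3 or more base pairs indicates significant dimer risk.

Last 8 bases (5'→3') — forward …CGCGGCGG, reverse …AGACCGCC.
Reverse complement of the reverse primer's last 8 bases: GGCGGTCT; its first k bases are the reverse complement of the reverse primer's last k bases, so a perfect k-base overlap needs the forward primer's last k bases to equal them.
Comparing (forward last k vs required): k=1: G vs G ✓; k=2: GG vs GG ✓; k=3: CGG vs GGC ✗; k=4: GCGG vs GGCG ✗; k=5: GGCGG vs GGCGG ✓; k=6: CGGCGG vs GGCGGT ✗; k=7: GCGGCGG vs GGCGGTC ✗; k=8: CGCGGCGG vs GGCGGTCT ✗.
Perfect overlaps at k = 1, 2, 5; the largest is 5.

Longest perfect overlap: 5 complementary base pairs; significant dimer risk (threshold 3).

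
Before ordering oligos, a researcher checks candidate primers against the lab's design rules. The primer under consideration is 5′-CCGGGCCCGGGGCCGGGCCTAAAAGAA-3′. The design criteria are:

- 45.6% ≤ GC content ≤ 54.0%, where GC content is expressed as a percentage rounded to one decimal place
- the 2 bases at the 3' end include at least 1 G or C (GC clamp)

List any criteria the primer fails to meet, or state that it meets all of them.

Fails: GC content, GC clamp.

Base counts: A=6, T=1, G=11, C=9 (length 27).
GC content: GC 20/27 = 74.1%, outside 45.6–54.0% ✗
GC clamp: 3' end AA has 0 G/C, need ≥1 ✗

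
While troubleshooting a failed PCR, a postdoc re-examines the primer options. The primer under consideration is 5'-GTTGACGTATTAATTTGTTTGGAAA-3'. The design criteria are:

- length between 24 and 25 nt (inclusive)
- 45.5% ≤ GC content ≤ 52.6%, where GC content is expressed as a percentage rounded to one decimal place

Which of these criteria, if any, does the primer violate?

Base counts: A=7, T=11, G=6, C=1 (length 25).
length: length 25 ✓
GC content: GC 7/25 = 28.0%, outside 45.5–52.6% ✗

Fails: GC content.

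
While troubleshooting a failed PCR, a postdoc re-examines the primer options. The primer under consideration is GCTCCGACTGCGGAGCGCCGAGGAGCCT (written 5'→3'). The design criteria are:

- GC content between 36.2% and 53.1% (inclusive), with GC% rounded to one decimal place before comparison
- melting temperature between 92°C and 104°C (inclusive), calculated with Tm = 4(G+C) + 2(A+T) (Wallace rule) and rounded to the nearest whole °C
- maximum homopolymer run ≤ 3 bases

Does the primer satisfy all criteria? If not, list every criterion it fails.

Base counts: A=4, T=3, G=11, C=10 (length 28).
GC content: GC 21/28 = 75.0%, outside 36.2–53.1% ✗
Tm: Tm = 2·7 + 4·21 = 98°C ✓
homopolymer run: longest run = 2 ✓

Fails: GC content.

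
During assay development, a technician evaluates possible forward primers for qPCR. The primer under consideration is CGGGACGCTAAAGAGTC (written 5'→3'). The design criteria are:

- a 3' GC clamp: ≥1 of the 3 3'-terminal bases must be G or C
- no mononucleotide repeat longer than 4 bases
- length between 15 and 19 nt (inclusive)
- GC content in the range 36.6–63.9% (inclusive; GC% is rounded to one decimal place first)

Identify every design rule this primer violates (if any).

Meets all criteria.

Base counts: A=5, T=2, G=6, C=4 (length 17).
GC clamp: 3' end GTC has 2 G/C ✓
homopolymer run: longest run = 3 ✓
length: length 17 ✓
GC content: GC 10/17 = 58.8% ✓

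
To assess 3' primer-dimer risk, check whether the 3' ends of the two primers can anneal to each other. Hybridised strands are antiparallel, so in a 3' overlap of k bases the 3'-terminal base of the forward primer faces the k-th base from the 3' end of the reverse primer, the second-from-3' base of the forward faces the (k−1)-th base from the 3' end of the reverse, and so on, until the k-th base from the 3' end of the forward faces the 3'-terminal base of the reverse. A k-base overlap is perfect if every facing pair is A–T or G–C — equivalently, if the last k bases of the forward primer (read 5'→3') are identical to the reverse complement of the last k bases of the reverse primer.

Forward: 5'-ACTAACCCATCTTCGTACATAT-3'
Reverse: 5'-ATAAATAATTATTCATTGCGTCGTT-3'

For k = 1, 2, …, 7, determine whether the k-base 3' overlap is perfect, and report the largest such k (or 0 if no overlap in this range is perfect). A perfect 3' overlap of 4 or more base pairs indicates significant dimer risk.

Longest perfect overlap: 0 complementary base pairs; below the dimer-risk threshold (threshold 4).

Last 7 bases (5'→3') — forward …TACATAT, reverse …CGTCGTT.
Reverse complement of the reverse primer's last 7 bases: AACGACG; its first k bases are the reverse complement of the reverse primer's last k bases, so a perfect k-base overlap needs the forward primer's last k bases to equal them.
Comparing (forward last k vs required): k=1: T vs A ✗; k=2: AT vs AA ✗; k=3: TAT vs AAC ✗; k=4: ATAT vs AACG ✗; k=5: CATAT vs AACGA ✗; k=6: ACATAT vs AACGAC ✗; k=7: TACATAT vs AACGACG ✗.
No overlap length from 1 to 7 is perfect, so the longest perfect 3' overlap is 0.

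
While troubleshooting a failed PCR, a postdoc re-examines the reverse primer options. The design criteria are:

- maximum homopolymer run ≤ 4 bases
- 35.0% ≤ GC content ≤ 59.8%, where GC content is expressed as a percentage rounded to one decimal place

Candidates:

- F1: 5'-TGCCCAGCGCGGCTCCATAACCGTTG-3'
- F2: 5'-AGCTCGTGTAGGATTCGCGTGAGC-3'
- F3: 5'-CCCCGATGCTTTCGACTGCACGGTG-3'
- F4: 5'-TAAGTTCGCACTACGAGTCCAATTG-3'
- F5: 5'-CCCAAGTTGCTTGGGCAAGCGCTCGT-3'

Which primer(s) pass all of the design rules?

F2 and F4.

F1 (26 nt, A=4 T=5 G=7 C=10): longest run = 3 ✓; GC 17/26 = 65.4%, outside 35.0–59.8% ✗ — fails.
F2 (24 nt, A=4 T=6 G=9 C=5): longest run = 2 ✓; GC 14/24 = 58.3% ✓ — passes.
F3 (25 nt, A=3 T=6 G=7 C=9): longest run = 4 ✓; GC 16/25 = 64.0%, outside 35.0–59.8% ✗ — fails.
F4 (25 nt, A=7 T=7 G=5 C=6): longest run = 2 ✓; GC 11/25 = 44.0% ✓ — passes.
F5 (26 nt, A=4 T=6 G=8 C=8): longest run = 3 ✓; GC 16/26 = 61.5%, outside 35.0–59.8% ✗ — fails.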